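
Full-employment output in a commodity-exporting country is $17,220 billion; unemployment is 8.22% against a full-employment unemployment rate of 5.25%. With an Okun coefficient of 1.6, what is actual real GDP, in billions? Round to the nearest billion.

$16,402 billion

Unemployment gap = 8.22 - 5.25 = 2.97 points, so the output gap is -1.6 × 2.97 = -4.752%.
Actual GDP = 17220 × (1 - 4.752/100) = 17220 × 0.95248 ≈ 16402 billion.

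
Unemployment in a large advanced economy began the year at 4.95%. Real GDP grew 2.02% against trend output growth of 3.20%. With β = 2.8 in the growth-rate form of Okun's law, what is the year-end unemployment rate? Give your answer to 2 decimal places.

Growth-rate Okun's law: g_Y = g_Y* - β × Δu, so Δu = (g_Y* - g_Y)/β.
Δu = (3.2 - 2.02)/2.8 = 1.18/2.8 = 0.42 percentage points.
Year-end unemployment = 4.95 + 0.42 = 5.37%.

5.37%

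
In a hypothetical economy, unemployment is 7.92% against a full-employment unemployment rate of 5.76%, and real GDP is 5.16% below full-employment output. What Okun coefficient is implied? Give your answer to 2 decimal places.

Okun's law: output gap = -β × (u - u*).
-5.16 = -β × (7.92 - 5.76) = -β × 2.16, so β = 5.16/2.16 = 2.39.

β ≈ 2.39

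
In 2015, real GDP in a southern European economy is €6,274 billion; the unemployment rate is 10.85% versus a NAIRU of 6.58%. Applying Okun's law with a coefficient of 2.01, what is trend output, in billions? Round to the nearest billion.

Unemployment gap = 10.85 - 6.58 = 4.27 points, so output gap = -2.01 × 4.27 = -8.5827%.
Since Y = Y* × (1 + gap/100), Y* = 6274/0.914173 ≈ 6863 billion.

€6,863 billion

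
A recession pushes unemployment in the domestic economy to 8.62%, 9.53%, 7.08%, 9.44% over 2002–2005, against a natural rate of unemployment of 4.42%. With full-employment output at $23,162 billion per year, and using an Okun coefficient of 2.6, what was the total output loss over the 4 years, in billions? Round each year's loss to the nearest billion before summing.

$10,231 billion

Year 2002: gap = -2.6 × (8.62 - 4.42) = -10.92%, loss ≈ 23162 × 10.92/100 ≈ 2529.
Year 2003: gap = -2.6 × (9.53 - 4.42) = -13.286%, loss ≈ 23162 × 13.286/100 ≈ 3077.
Year 2004: gap = -2.6 × (7.08 - 4.42) = -6.916%, loss ≈ 23162 × 6.916/100 ≈ 1602.
Year 2005: gap = -2.6 × (9.44 - 4.42) = -13.052%, loss ≈ 23162 × 13.052/100 ≈ 3023.
Total lost output = 2529 + 3077 + 1602 + 3023 = 10231 billion.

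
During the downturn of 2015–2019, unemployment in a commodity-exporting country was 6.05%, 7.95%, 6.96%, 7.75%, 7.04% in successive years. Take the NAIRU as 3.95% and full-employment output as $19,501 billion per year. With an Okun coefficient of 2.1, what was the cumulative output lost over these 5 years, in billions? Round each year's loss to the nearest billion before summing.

Year 2015: gap = -2.1 × (6.05 - 3.95) = -4.41%, loss ≈ 19501 × 4.41/100 ≈ 860.
Year 2016: gap = -2.1 × (7.95 - 3.95) = -8.4%, loss ≈ 19501 × 8.4/100 ≈ 1638.
Year 2017: gap = -2.1 × (6.96 - 3.95) = -6.321%, loss ≈ 19501 × 6.321/100 ≈ 1233.
Year 2018: gap = -2.1 × (7.75 - 3.95) = -7.98%, loss ≈ 19501 × 7.98/100 ≈ 1556.
Year 2019: gap = -2.1 × (7.04 - 3.95) = -6.489%, loss ≈ 19501 × 6.489/100 ≈ 1265.
Total lost output = 860 + 1638 + 1233 + 1556 + 1265 = 6552 billion.

$6,552 billion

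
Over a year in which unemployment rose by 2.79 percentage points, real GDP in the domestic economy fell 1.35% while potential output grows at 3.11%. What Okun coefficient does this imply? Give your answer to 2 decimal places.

β ≈ 1.60

Growth form: g_Y = g_Y* - β × Δu, so β = (g_Y* - g_Y)/Δu.
β = (3.11 + 1.35)/2.79 = 4.46/2.79 = 1.60.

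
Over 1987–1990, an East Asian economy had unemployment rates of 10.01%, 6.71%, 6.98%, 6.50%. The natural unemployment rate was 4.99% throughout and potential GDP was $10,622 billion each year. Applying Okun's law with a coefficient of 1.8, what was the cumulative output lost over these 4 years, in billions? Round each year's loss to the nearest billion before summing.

$1,958 billion

Year 1987: gap = -1.8 × (10.01 - 4.99) = -9.036%, loss ≈ 10622 × 9.036/100 ≈ 960.
Year 1988: gap = -1.8 × (6.71 - 4.99) = -3.096%, loss ≈ 10622 × 3.096/100 ≈ 329.
Year 1989: gap = -1.8 × (6.98 - 4.99) = -3.582%, loss ≈ 10622 × 3.582/100 ≈ 380.
Year 1990: gap = -1.8 × (6.5 - 4.99) = -2.718%, loss ≈ 10622 × 2.718/100 ≈ 289.
Total lost output = 960 + 329 + 380 + 289 = 1958 billion.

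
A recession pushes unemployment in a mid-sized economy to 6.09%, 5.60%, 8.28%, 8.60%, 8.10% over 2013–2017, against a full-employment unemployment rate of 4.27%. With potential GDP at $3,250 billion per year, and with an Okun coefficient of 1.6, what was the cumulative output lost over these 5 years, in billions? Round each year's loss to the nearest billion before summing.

$797 billion

Year 2013: gap = -1.6 × (6.09 - 4.27) = -2.912%, loss ≈ 3250 × 2.912/100 ≈ 95.
Year 2014: gap = -1.6 × (5.6 - 4.27) = -2.128%, loss ≈ 3250 × 2.128/100 ≈ 69.
Year 2015: gap = -1.6 × (8.28 - 4.27) = -6.416%, loss ≈ 3250 × 6.416/100 ≈ 209.
Year 2016: gap = -1.6 × (8.6 - 4.27) = -6.928%, loss ≈ 3250 × 6.928/100 ≈ 225.
Year 2017: gap = -1.6 × (8.1 - 4.27) = -6.128%, loss ≈ 3250 × 6.128/100 ≈ 199.
Total lost output = 95 + 69 + 209 + 225 + 199 = 797 billion.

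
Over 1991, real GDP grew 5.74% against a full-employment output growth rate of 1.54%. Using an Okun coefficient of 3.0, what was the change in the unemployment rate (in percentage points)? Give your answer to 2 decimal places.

Growth-rate Okun's law: g_Y = g_Y* - β × Δu, so Δu = (g_Y* - g_Y)/β.
Δu = (1.54 - 5.74)/3.0 = -4.2/3.0 = -1.40 percentage points.

-1.40 percentage points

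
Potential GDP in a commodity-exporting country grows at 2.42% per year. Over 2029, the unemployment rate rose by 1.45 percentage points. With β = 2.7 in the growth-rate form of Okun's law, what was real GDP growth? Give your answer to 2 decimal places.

Growth-rate Okun's law: g_Y = g_Y* - β × Δu.
g_Y = 2.42 - 2.7 × (1.45) = 2.42 - 3.915 = -1.495%, i.e. -1.50% to 2 d.p.

-1.50%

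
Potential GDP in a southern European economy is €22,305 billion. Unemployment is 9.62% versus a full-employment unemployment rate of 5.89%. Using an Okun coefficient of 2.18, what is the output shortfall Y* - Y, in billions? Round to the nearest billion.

Output gap = -2.18 × (9.62 - 5.89) = -2.18 × 3.73 = -8.1314%.
Actual GDP ≈ 22305 × 0.918686 ≈ 20491 billion, so the shortfall is 22305 - 20491 = 1814 billion.

€1,814 billion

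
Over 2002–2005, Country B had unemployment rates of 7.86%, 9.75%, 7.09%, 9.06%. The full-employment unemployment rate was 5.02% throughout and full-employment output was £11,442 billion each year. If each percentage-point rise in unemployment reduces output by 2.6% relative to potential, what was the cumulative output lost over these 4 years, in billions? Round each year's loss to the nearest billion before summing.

£4,070 billion

Year 2002: gap = -2.6 × (7.86 - 5.02) = -7.384%, loss ≈ 11442 × 7.384/100 ≈ 845.
Year 2003: gap = -2.6 × (9.75 - 5.02) = -12.298%, loss ≈ 11442 × 12.298/100 ≈ 1407.
Year 2004: gap = -2.6 × (7.09 - 5.02) = -5.382%, loss ≈ 11442 × 5.382/100 ≈ 616.
Year 2005: gap = -2.6 × (9.06 - 5.02) = -10.504%, loss ≈ 11442 × 10.504/100 ≈ 1202.
Total lost output = 845 + 1407 + 616 + 1202 = 4070 billion.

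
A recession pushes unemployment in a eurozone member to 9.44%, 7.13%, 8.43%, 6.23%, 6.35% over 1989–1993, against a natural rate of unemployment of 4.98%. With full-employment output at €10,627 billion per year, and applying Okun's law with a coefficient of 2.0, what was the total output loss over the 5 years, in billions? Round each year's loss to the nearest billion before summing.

Year 1989: gap = -2.0 × (9.44 - 4.98) = -8.92%, loss ≈ 10627 × 8.92/100 ≈ 948.
Year 1990: gap = -2.0 × (7.13 - 4.98) = -4.3%, loss ≈ 10627 × 4.3/100 ≈ 457.
Year 1991: gap = -2.0 × (8.43 - 4.98) = -6.9%, loss ≈ 10627 × 6.9/100 ≈ 733.
Year 1992: gap = -2.0 × (6.23 - 4.98) = -2.5%, loss ≈ 10627 × 2.5/100 ≈ 266.
Year 1993: gap = -2.0 × (6.35 - 4.98) = -2.74%, loss ≈ 10627 × 2.74/100 ≈ 291.
Total lost output = 948 + 457 + 733 + 266 + 291 = 2695 billion.

€2,695 billion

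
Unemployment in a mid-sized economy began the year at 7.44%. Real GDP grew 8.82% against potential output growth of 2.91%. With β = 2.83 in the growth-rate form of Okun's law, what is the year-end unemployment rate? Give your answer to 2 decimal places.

5.35%

Growth-rate Okun's law: g_Y = g_Y* - β × Δu, so Δu = (g_Y* - g_Y)/β.
Δu = (2.91 - 8.82)/2.83 = -5.91/2.83 = -2.09 percentage points.
Year-end unemployment = 7.44 - 2.09 = 5.35%.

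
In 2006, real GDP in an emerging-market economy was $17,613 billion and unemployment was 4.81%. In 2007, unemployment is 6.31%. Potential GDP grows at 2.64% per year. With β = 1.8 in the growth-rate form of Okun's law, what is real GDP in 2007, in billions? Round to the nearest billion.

$17,602 billion

Δu = 6.31 - 4.81 = 1.5 points.
Okun's law (growth form): g_Y = g_Y* - β × Δu = 2.64 - 1.8 × (1.50) = 2.64 - 2.7 = -0.06%.
Real GDP in the next year = 17613 × (1 - 0.06/100) = 17613 × 0.9994 ≈ 17602 billion.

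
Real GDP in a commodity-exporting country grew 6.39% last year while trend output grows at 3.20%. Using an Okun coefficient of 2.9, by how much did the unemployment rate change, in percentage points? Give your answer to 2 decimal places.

-1.10 percentage points

Growth-rate Okun's law: g_Y = g_Y* - β × Δu, so Δu = (g_Y* - g_Y)/β.
Δu = (3.2 - 6.39)/2.9 = -3.19/2.9 = -1.10 percentage points.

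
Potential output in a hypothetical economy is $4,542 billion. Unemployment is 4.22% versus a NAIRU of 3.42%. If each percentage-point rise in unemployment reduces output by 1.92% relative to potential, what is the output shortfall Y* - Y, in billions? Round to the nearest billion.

Output gap = -1.92 × (4.22 - 3.42) = -1.92 × 0.8 = -1.536%.
Actual GDP ≈ 4542 × 0.98464 ≈ 4472 billion, so the shortfall is 4542 - 4472 = 70 billion.

$70 billion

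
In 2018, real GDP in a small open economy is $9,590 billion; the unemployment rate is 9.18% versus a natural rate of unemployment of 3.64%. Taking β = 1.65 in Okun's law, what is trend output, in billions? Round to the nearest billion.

Unemployment gap = 9.18 - 3.64 = 5.54 points, so output gap = -1.65 × 5.54 = -9.141%.
Since Y = Y* × (1 + gap/100), Y* = 9590/0.90859 ≈ 10555 billion.

$10,555 billion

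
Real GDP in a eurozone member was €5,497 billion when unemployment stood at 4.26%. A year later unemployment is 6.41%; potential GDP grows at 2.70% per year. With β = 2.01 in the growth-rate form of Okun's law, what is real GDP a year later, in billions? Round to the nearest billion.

€5,408 billion

Δu = 6.41 - 4.26 = 2.15 points.
Okun's law (growth form): g_Y = g_Y* - β × Δu = 2.70 - 2.01 × (2.15) = 2.7 - 4.3215 = -1.6215%.
Real GDP in the next year = 5497 × (1 - 1.6215/100) = 5497 × 0.983785 ≈ 5408 billion.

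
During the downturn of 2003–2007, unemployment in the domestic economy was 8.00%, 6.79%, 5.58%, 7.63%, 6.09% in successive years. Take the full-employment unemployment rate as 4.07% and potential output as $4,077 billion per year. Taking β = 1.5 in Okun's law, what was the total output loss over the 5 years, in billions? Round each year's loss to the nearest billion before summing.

$840 billion

Year 2003: gap = -1.5 × (8 - 4.07) = -5.895%, loss ≈ 4077 × 5.895/100 ≈ 240.
Year 2004: gap = -1.5 × (6.79 - 4.07) = -4.08%, loss ≈ 4077 × 4.08/100 ≈ 166.
Year 2005: gap = -1.5 × (5.58 - 4.07) = -2.265%, loss ≈ 4077 × 2.265/100 ≈ 92.
Year 2006: gap = -1.5 × (7.63 - 4.07) = -5.34%, loss ≈ 4077 × 5.34/100 ≈ 218.
Year 2007: gap = -1.5 × (6.09 - 4.07) = -3.03%, loss ≈ 4077 × 3.03/100 ≈ 124.
Total lost output = 240 + 166 + 92 + 218 + 124 = 840 billion.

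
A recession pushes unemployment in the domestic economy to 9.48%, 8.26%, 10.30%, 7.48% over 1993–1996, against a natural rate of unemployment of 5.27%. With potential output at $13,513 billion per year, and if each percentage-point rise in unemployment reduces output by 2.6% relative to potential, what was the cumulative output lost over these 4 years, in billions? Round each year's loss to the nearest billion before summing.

$5,073 billion

Year 1993: gap = -2.6 × (9.48 - 5.27) = -10.946%, loss ≈ 13513 × 10.946/100 ≈ 1479.
Year 1994: gap = -2.6 × (8.26 - 5.27) = -7.774%, loss ≈ 13513 × 7.774/100 ≈ 1051.
Year 1995: gap = -2.6 × (10.3 - 5.27) = -13.078%, loss ≈ 13513 × 13.078/100 ≈ 1767.
Year 1996: gap = -2.6 × (7.48 - 5.27) = -5.746%, loss ≈ 13513 × 5.746/100 ≈ 776.
Total lost output = 1479 + 1051 + 1767 + 776 = 5073 billion.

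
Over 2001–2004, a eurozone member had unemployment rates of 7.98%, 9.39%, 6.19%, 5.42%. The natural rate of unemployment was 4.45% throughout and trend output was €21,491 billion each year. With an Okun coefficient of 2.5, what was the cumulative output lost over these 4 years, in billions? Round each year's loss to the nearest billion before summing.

€6,007 billion

Year 2001: gap = -2.5 × (7.98 - 4.45) = -8.825%, loss ≈ 21491 × 8.825/100 ≈ 1897.
Year 2002: gap = -2.5 × (9.39 - 4.45) = -12.35%, loss ≈ 21491 × 12.35/100 ≈ 2654.
Year 2003: gap = -2.5 × (6.19 - 4.45) = -4.35%, loss ≈ 21491 × 4.35/100 ≈ 935.
Year 2004: gap = -2.5 × (5.42 - 4.45) = -2.425%, loss ≈ 21491 × 2.425/100 ≈ 521.
Total lost output = 1897 + 2654 + 935 + 521 = 6007 billion.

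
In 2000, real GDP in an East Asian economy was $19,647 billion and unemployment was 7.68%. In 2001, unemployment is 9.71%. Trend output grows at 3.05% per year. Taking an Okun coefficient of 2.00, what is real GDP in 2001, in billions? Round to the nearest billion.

$19,449 billion

Δu = 9.71 - 7.68 = 2.03 points.
Okun's law (growth form): g_Y = g_Y* - β × Δu = 3.05 - 2.00 × (2.03) = 3.05 - 4.06 = -1.01%.
Real GDP in the next year = 19647 × (1 - 1.01/100) = 19647 × 0.9899 ≈ 19449 billion.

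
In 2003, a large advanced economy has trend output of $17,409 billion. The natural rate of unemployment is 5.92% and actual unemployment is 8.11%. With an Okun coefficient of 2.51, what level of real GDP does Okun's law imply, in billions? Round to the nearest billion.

$16,452 billion

Unemployment gap = 8.11 - 5.92 = 2.19 points, so the output gap is -2.51 × 2.19 = -5.4969%.
Actual GDP = 17409 × (1 - 5.4969/100) = 17409 × 0.945031 ≈ 16452 billion.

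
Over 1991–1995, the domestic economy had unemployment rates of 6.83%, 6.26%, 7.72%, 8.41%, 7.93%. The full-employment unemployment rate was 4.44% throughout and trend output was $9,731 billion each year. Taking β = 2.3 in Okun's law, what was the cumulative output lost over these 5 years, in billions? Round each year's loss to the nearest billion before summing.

$3,346 billion

Year 1991: gap = -2.3 × (6.83 - 4.44) = -5.497%, loss ≈ 9731 × 5.497/100 ≈ 535.
Year 1992: gap = -2.3 × (6.26 - 4.44) = -4.186%, loss ≈ 9731 × 4.186/100 ≈ 407.
Year 1993: gap = -2.3 × (7.72 - 4.44) = -7.544%, loss ≈ 9731 × 7.544/100 ≈ 734.
Year 1994: gap = -2.3 × (8.41 - 4.44) = -9.131%, loss ≈ 9731 × 9.131/100 ≈ 889.
Year 1995: gap = -2.3 × (7.93 - 4.44) = -8.027%, loss ≈ 9731 × 8.027/100 ≈ 781.
Total lost output = 535 + 407 + 734 + 889 + 781 = 3346 billion.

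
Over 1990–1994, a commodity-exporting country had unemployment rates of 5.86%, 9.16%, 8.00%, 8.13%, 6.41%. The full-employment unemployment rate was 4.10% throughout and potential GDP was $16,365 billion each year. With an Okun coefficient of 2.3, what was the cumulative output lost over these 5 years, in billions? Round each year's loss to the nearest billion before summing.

Year 1990: gap = -2.3 × (5.86 - 4.1) = -4.048%, loss ≈ 16365 × 4.048/100 ≈ 662.
Year 1991: gap = -2.3 × (9.16 - 4.1) = -11.638%, loss ≈ 16365 × 11.638/100 ≈ 1905.
Year 1992: gap = -2.3 × (8 - 4.1) = -8.97%, loss ≈ 16365 × 8.97/100 ≈ 1468.
Year 1993: gap = -2.3 × (8.13 - 4.1) = -9.269%, loss ≈ 16365 × 9.269/100 ≈ 1517.
Year 1994: gap = -2.3 × (6.41 - 4.1) = -5.313%, loss ≈ 16365 × 5.313/100 ≈ 869.
Total lost output = 662 + 1905 + 1468 + 1517 + 869 = 6421 billion.

$6,421 billion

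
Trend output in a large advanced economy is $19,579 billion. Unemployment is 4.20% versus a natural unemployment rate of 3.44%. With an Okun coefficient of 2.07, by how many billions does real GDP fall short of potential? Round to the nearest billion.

$308 billion

Output gap = -2.07 × (4.2 - 3.44) = -2.07 × 0.76 = -1.5732%.
Actual GDP ≈ 19579 × 0.984268 ≈ 19271 billion, so the shortfall is 19579 - 19271 = 308 billion.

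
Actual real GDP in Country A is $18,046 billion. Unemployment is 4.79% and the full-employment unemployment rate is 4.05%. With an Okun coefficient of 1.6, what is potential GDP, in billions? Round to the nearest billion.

$18,262 billion

Unemployment gap = 4.79 - 4.05 = 0.74 points, so output gap = -1.6 × 0.74 = -1.184%.
Since Y = Y* × (1 + gap/100), Y* = 18046/0.98816 ≈ 18262 billion.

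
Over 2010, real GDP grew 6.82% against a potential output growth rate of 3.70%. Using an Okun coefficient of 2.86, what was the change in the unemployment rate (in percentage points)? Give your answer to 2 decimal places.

Growth-rate Okun's law: g_Y = g_Y* - β × Δu, so Δu = (g_Y* - g_Y)/β.
Δu = (3.7 - 6.82)/2.86 = -3.12/2.86 = -1.09 percentage points.

-1.09 percentage points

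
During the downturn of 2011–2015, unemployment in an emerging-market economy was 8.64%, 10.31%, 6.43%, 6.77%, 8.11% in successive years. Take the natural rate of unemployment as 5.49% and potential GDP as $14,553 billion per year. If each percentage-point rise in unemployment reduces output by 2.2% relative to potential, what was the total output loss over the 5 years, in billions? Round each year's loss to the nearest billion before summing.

$4,102 billion

Year 2011: gap = -2.2 × (8.64 - 5.49) = -6.93%, loss ≈ 14553 × 6.93/100 ≈ 1009.
Year 2012: gap = -2.2 × (10.31 - 5.49) = -10.604%, loss ≈ 14553 × 10.604/100 ≈ 1543.
Year 2013: gap = -2.2 × (6.43 - 5.49) = -2.068%, loss ≈ 14553 × 2.068/100 ≈ 301.
Year 2014: gap = -2.2 × (6.77 - 5.49) = -2.816%, loss ≈ 14553 × 2.816/100 ≈ 410.
Year 2015: gap = -2.2 × (8.11 - 5.49) = -5.764%, loss ≈ 14553 × 5.764/100 ≈ 839.
Total lost output = 1009 + 1543 + 301 + 410 + 839 = 4102 billion.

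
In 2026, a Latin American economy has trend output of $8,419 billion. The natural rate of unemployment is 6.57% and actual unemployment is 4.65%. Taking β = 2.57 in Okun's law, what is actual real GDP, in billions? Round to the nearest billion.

$8,834 billion

Unemployment gap = 4.65 - 6.57 = -1.92 points, so the output gap is -2.57 × (-1.92) = 4.9344%.
Actual GDP = 8419 × (1 + 4.9344/100) = 8419 × 1.049344 ≈ 8834 billion.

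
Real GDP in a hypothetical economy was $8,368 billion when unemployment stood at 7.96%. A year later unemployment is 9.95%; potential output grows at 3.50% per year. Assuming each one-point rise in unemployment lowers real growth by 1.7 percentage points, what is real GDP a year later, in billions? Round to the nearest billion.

$8,378 billion

Δu = 9.95 - 7.96 = 1.99 points.
Okun's law (growth form): g_Y = g_Y* - β × Δu = 3.50 - 1.7 × (1.99) = 3.5 - 3.383 = 0.117%.
Real GDP in the next year = 8368 × (1 + 0.117/100) = 8368 × 1.00117 ≈ 8378 billion.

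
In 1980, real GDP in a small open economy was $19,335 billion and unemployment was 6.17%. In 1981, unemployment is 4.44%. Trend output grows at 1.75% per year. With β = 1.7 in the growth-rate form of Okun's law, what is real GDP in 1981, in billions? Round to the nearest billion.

Δu = 4.44 - 6.17 = -1.73 points.
Okun's law (growth form): g_Y = g_Y* - β × Δu = 1.75 - 1.7 × (-1.73) = 1.75 + 2.941 = 4.691%.
Real GDP in the next year = 19335 × (1 + 4.691/100) = 19335 × 1.04691 ≈ 20242 billion.

$20,242 billion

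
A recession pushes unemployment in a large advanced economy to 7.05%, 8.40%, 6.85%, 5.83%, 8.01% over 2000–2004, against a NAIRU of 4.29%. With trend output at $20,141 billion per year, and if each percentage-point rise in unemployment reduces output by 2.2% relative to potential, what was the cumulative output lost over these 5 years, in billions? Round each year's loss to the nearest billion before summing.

$6,508 billion

Year 2000: gap = -2.2 × (7.05 - 4.29) = -6.072%, loss ≈ 20141 × 6.072/100 ≈ 1223.
Year 2001: gap = -2.2 × (8.4 - 4.29) = -9.042%, loss ≈ 20141 × 9.042/100 ≈ 1821.
Year 2002: gap = -2.2 × (6.85 - 4.29) = -5.632%, loss ≈ 20141 × 5.632/100 ≈ 1134.
Year 2003: gap = -2.2 × (5.83 - 4.29) = -3.388%, loss ≈ 20141 × 3.388/100 ≈ 682.
Year 2004: gap = -2.2 × (8.01 - 4.29) = -8.184%, loss ≈ 20141 × 8.184/100 ≈ 1648.
Total lost output = 1223 + 1821 + 1134 + 682 + 1648 = 6508 billion.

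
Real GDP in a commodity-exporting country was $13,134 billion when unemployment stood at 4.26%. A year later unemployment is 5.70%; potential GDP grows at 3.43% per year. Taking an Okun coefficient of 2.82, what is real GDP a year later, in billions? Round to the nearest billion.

$13,051 billion

Δu = 5.7 - 4.26 = 1.44 points.
Okun's law (growth form): g_Y = g_Y* - β × Δu = 3.43 - 2.82 × (1.44) = 3.43 - 4.0608 = -0.6308%.
Real GDP in the next year = 13134 × (1 - 0.6308/100) = 13134 × 0.993692 ≈ 13051 billion.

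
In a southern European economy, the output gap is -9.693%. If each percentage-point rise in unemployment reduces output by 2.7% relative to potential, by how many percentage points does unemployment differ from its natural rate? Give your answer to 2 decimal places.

3.59 percentage points

Okun's law: output gap = -β × (u - u*), so u - u* = -(output gap)/β.
u - u* = -(-9.693)/2.7 = 3.59 percentage points.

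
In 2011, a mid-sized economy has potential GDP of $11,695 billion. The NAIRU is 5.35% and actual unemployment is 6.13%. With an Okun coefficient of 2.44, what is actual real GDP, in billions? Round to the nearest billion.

Unemployment gap = 6.13 - 5.35 = 0.78 points, so the output gap is -2.44 × 0.78 = -1.9032%.
Actual GDP = 11695 × (1 - 1.9032/100) = 11695 × 0.980968 ≈ 11472 billion.

$11,472 billion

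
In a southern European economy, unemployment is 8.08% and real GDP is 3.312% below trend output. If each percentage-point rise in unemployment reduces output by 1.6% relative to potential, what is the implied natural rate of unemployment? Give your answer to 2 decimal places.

6.01%

From Okun's law, u - u* = -(output gap)/β = -(-3.312)/1.6 = 2.07 points.
So u* = 8.08 - 2.07 = 6.01%.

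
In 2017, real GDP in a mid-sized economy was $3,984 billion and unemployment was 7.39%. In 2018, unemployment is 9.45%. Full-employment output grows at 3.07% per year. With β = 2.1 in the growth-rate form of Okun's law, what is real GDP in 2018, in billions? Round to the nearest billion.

$3,934 billion

Δu = 9.45 - 7.39 = 2.06 points.
Okun's law (growth form): g_Y = g_Y* - β × Δu = 3.07 - 2.1 × (2.06) = 3.07 - 4.326 = -1.256%.
Real GDP in the next year = 3984 × (1 - 1.256/100) = 3984 × 0.98744 ≈ 3934 billion.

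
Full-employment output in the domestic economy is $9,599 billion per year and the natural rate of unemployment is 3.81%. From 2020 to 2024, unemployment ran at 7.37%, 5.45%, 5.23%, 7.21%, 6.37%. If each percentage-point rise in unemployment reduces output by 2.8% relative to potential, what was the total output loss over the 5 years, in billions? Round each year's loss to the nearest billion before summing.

$3,382 billion

Year 2020: gap = -2.8 × (7.37 - 3.81) = -9.968%, loss ≈ 9599 × 9.968/100 ≈ 957.
Year 2021: gap = -2.8 × (5.45 - 3.81) = -4.592%, loss ≈ 9599 × 4.592/100 ≈ 441.
Year 2022: gap = -2.8 × (5.23 - 3.81) = -3.976%, loss ≈ 9599 × 3.976/100 ≈ 382.
Year 2023: gap = -2.8 × (7.21 - 3.81) = -9.52%, loss ≈ 9599 × 9.52/100 ≈ 914.
Year 2024: gap = -2.8 × (6.37 - 3.81) = -7.168%, loss ≈ 9599 × 7.168/100 ≈ 688.
Total lost output = 957 + 441 + 382 + 914 + 688 = 3382 billion.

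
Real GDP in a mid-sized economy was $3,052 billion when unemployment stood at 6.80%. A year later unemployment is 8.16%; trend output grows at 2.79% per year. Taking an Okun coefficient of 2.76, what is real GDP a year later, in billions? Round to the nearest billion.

$3,023 billion

Δu = 8.16 - 6.8 = 1.36 points.
Okun's law (growth form): g_Y = g_Y* - β × Δu = 2.79 - 2.76 × (1.36) = 2.79 - 3.7536 = -0.9636%.
Real GDP in the next year = 3052 × (1 - 0.9636/100) = 3052 × 0.990364 ≈ 3023 billion.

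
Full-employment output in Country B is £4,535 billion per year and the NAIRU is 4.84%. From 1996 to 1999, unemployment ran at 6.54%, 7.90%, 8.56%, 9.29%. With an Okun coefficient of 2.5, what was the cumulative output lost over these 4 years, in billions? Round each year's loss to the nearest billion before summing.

Year 1996: gap = -2.5 × (6.54 - 4.84) = -4.25%, loss ≈ 4535 × 4.25/100 ≈ 193.
Year 1997: gap = -2.5 × (7.9 - 4.84) = -7.65%, loss ≈ 4535 × 7.65/100 ≈ 347.
Year 1998: gap = -2.5 × (8.56 - 4.84) = -9.3%, loss ≈ 4535 × 9.3/100 ≈ 422.
Year 1999: gap = -2.5 × (9.29 - 4.84) = -11.125%, loss ≈ 4535 × 11.125/100 ≈ 505.
Total lost output = 193 + 347 + 422 + 505 = 1467 billion.

£1,467 billion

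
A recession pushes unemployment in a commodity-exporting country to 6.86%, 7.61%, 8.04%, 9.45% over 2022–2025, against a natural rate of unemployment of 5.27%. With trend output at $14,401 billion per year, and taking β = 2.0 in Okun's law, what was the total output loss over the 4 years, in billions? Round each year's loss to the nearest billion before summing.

Year 2022: gap = -2.0 × (6.86 - 5.27) = -3.18%, loss ≈ 14401 × 3.18/100 ≈ 458.
Year 2023: gap = -2.0 × (7.61 - 5.27) = -4.68%, loss ≈ 14401 × 4.68/100 ≈ 674.
Year 2024: gap = -2.0 × (8.04 - 5.27) = -5.54%, loss ≈ 14401 × 5.54/100 ≈ 798.
Year 2025: gap = -2.0 × (9.45 - 5.27) = -8.36%, loss ≈ 14401 × 8.36/100 ≈ 1204.
Total lost output = 458 + 674 + 798 + 1204 = 3134 billion.

$3,134 billion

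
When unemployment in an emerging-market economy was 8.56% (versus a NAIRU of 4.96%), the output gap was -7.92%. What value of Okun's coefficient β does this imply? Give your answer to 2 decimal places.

Okun's law: output gap = -β × (u - u*).
-7.92 = -β × (8.56 - 4.96) = -β × 3.6, so β = 7.92/3.6 = 2.20.

β ≈ 2.20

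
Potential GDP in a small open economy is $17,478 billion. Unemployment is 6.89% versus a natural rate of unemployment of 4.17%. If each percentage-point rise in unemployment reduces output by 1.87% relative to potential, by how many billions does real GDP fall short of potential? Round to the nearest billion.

$889 billion

Output gap = -1.87 × (6.89 - 4.17) = -1.87 × 2.72 = -5.0864%.
Actual GDP ≈ 17478 × 0.949136 ≈ 16589 billion, so the shortfall is 17478 - 16589 = 889 billion.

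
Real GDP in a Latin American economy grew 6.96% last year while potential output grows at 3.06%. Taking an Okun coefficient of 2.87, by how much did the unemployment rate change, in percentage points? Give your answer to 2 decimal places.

-1.36 percentage points

Growth-rate Okun's law: g_Y = g_Y* - β × Δu, so Δu = (g_Y* - g_Y)/β.
Δu = (3.06 - 6.96)/2.87 = -3.9/2.87 = -1.36 percentage points.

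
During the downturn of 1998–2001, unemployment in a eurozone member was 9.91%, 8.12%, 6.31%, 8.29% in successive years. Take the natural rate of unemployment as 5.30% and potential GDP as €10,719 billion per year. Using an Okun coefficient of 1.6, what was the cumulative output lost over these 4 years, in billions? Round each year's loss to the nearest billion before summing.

Year 1998: gap = -1.6 × (9.91 - 5.3) = -7.376%, loss ≈ 10719 × 7.376/100 ≈ 791.
Year 1999: gap = -1.6 × (8.12 - 5.3) = -4.512%, loss ≈ 10719 × 4.512/100 ≈ 484.
Year 2000: gap = -1.6 × (6.31 - 5.3) = -1.616%, loss ≈ 10719 × 1.616/100 ≈ 173.
Year 2001: gap = -1.6 × (8.29 - 5.3) = -4.784%, loss ≈ 10719 × 4.784/100 ≈ 513.
Total lost output = 791 + 484 + 173 + 513 = 1961 billion.

€1,961 billion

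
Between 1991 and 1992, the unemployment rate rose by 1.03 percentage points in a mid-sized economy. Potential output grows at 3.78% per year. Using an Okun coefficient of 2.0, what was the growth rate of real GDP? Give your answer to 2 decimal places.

1.72%

Growth-rate Okun's law: g_Y = g_Y* - β × Δu.
g_Y = 3.78 - 2.0 × (1.03) = 3.78 - 2.06 = 1.72%, i.e. 1.72% to 2 d.p.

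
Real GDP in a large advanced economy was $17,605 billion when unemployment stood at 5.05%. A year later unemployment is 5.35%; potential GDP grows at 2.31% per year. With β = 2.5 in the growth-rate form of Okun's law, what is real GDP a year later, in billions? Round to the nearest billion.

$17,880 billion

Δu = 5.35 - 5.05 = 0.3 points.
Okun's law (growth form): g_Y = g_Y* - β × Δu = 2.31 - 2.5 × (0.30) = 2.31 - 0.75 = 1.56%.
Real GDP in the next year = 17605 × (1 + 1.56/100) = 17605 × 1.0156 ≈ 17880 billion.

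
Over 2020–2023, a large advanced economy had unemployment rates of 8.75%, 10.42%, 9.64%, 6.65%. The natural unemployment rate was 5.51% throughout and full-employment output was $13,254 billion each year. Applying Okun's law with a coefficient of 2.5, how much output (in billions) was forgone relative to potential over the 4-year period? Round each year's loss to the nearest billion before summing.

Year 2020: gap = -2.5 × (8.75 - 5.51) = -8.1%, loss ≈ 13254 × 8.1/100 ≈ 1074.
Year 2021: gap = -2.5 × (10.42 - 5.51) = -12.275%, loss ≈ 13254 × 12.275/100 ≈ 1627.
Year 2022: gap = -2.5 × (9.64 - 5.51) = -10.325%, loss ≈ 13254 × 10.325/100 ≈ 1368.
Year 2023: gap = -2.5 × (6.65 - 5.51) = -2.85%, loss ≈ 13254 × 2.85/100 ≈ 378.
Total lost output = 1074 + 1627 + 1368 + 378 = 4447 billion.

$4,447 billion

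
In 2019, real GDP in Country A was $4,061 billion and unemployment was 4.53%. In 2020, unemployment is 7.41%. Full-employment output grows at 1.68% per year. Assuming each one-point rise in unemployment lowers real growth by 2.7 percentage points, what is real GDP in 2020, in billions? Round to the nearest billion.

$3,813 billion

Δu = 7.41 - 4.53 = 2.88 points.
Okun's law (growth form): g_Y = g_Y* - β × Δu = 1.68 - 2.7 × (2.88) = 1.68 - 7.776 = -6.096%.
Real GDP in the next year = 4061 × (1 - 6.096/100) = 4061 × 0.93904 ≈ 3813 billion.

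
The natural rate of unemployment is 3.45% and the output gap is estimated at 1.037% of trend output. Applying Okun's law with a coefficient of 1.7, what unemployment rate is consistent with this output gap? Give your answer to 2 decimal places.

2.84%

From Okun's law, u - u* = -(output gap)/β = -(1.037)/1.7 = -0.61 points.
So u = 3.45 - 0.61 = 2.84%.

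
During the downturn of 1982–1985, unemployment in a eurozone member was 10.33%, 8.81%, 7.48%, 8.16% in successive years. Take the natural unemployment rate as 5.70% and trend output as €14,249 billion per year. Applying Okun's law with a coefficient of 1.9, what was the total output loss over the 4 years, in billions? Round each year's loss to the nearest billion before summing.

Year 1982: gap = -1.9 × (10.33 - 5.7) = -8.797%, loss ≈ 14249 × 8.797/100 ≈ 1253.
Year 1983: gap = -1.9 × (8.81 - 5.7) = -5.909%, loss ≈ 14249 × 5.909/100 ≈ 842.
Year 1984: gap = -1.9 × (7.48 - 5.7) = -3.382%, loss ≈ 14249 × 3.382/100 ≈ 482.
Year 1985: gap = -1.9 × (8.16 - 5.7) = -4.674%, loss ≈ 14249 × 4.674/100 ≈ 666.
Total lost output = 1253 + 842 + 482 + 666 = 3243 billion.

€3,243 billion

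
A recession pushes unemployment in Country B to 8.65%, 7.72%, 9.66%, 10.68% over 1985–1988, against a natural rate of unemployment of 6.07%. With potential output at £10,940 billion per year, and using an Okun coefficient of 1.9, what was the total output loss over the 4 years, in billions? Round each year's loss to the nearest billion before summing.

Year 1985: gap = -1.9 × (8.65 - 6.07) = -4.902%, loss ≈ 10940 × 4.902/100 ≈ 536.
Year 1986: gap = -1.9 × (7.72 - 6.07) = -3.135%, loss ≈ 10940 × 3.135/100 ≈ 343.
Year 1987: gap = -1.9 × (9.66 - 6.07) = -6.821%, loss ≈ 10940 × 6.821/100 ≈ 746.
Year 1988: gap = -1.9 × (10.68 - 6.07) = -8.759%, loss ≈ 10940 × 8.759/100 ≈ 958.
Total lost output = 536 + 343 + 746 + 958 = 2583 billion.

£2,583 billion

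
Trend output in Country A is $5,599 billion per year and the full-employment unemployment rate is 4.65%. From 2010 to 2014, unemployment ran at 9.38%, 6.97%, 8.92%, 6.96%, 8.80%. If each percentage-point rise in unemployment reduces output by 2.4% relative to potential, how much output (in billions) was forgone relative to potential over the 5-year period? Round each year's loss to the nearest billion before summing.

$2,390 billion

Year 2010: gap = -2.4 × (9.38 - 4.65) = -11.352%, loss ≈ 5599 × 11.352/100 ≈ 636.
Year 2011: gap = -2.4 × (6.97 - 4.65) = -5.568%, loss ≈ 5599 × 5.568/100 ≈ 312.
Year 2012: gap = -2.4 × (8.92 - 4.65) = -10.248%, loss ≈ 5599 × 10.248/100 ≈ 574.
Year 2013: gap = -2.4 × (6.96 - 4.65) = -5.544%, loss ≈ 5599 × 5.544/100 ≈ 310.
Year 2014: gap = -2.4 × (8.8 - 4.65) = -9.96%, loss ≈ 5599 × 9.96/100 ≈ 558.
Total lost output = 636 + 312 + 574 + 310 + 558 = 2390 billion.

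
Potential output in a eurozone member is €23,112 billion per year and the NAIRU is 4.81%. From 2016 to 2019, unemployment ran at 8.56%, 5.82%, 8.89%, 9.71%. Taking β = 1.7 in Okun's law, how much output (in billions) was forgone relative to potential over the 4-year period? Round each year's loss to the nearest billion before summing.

Year 2016: gap = -1.7 × (8.56 - 4.81) = -6.375%, loss ≈ 23112 × 6.375/100 ≈ 1473.
Year 2017: gap = -1.7 × (5.82 - 4.81) = -1.717%, loss ≈ 23112 × 1.717/100 ≈ 397.
Year 2018: gap = -1.7 × (8.89 - 4.81) = -6.936%, loss ≈ 23112 × 6.936/100 ≈ 1603.
Year 2019: gap = -1.7 × (9.71 - 4.81) = -8.33%, loss ≈ 23112 × 8.33/100 ≈ 1925.
Total lost output = 1473 + 397 + 1603 + 1925 = 5398 billion.

€5,398 billion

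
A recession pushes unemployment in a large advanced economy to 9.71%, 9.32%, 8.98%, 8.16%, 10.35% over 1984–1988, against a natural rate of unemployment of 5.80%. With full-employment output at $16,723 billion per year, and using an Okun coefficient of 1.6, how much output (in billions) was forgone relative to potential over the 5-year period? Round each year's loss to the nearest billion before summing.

$4,687 billion

Year 1984: gap = -1.6 × (9.71 - 5.8) = -6.256%, loss ≈ 16723 × 6.256/100 ≈ 1046.
Year 1985: gap = -1.6 × (9.32 - 5.8) = -5.632%, loss ≈ 16723 × 5.632/100 ≈ 942.
Year 1986: gap = -1.6 × (8.98 - 5.8) = -5.088%, loss ≈ 16723 × 5.088/100 ≈ 851.
Year 1987: gap = -1.6 × (8.16 - 5.8) = -3.776%, loss ≈ 16723 × 3.776/100 ≈ 631.
Year 1988: gap = -1.6 × (10.35 - 5.8) = -7.28%, loss ≈ 16723 × 7.28/100 ≈ 1217.
Total lost output = 1046 + 942 + 851 + 631 + 1217 = 4687 billion.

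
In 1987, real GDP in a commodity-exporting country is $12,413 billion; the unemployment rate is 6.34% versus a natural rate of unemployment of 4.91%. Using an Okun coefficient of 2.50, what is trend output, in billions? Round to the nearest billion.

Unemployment gap = 6.34 - 4.91 = 1.43 points, so output gap = -2.5 × 1.43 = -3.575%.
Since Y = Y* × (1 + gap/100), Y* = 12413/0.96425 ≈ 12873 billion.

$12,873 billion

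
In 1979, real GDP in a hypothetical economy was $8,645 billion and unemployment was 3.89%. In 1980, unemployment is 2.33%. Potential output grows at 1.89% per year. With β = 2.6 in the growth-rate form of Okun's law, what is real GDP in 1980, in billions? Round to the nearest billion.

$9,159 billion

Δu = 2.33 - 3.89 = -1.56 points.
Okun's law (growth form): g_Y = g_Y* - β × Δu = 1.89 - 2.6 × (-1.56) = 1.89 + 4.056 = 5.946%.
Real GDP in the next year = 8645 × (1 + 5.946/100) = 8645 × 1.05946 ≈ 9159 billion.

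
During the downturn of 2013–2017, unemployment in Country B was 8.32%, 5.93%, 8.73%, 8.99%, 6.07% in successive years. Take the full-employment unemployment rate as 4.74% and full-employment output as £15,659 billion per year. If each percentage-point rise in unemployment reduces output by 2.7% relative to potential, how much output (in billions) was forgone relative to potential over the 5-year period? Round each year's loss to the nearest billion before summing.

Year 2013: gap = -2.7 × (8.32 - 4.74) = -9.666%, loss ≈ 15659 × 9.666/100 ≈ 1514.
Year 2014: gap = -2.7 × (5.93 - 4.74) = -3.213%, loss ≈ 15659 × 3.213/100 ≈ 503.
Year 2015: gap = -2.7 × (8.73 - 4.74) = -10.773%, loss ≈ 15659 × 10.773/100 ≈ 1687.
Year 2016: gap = -2.7 × (8.99 - 4.74) = -11.475%, loss ≈ 15659 × 11.475/100 ≈ 1797.
Year 2017: gap = -2.7 × (6.07 - 4.74) = -3.591%, loss ≈ 15659 × 3.591/100 ≈ 562.
Total lost output = 1514 + 503 + 1687 + 1797 + 562 = 6063 billion.

£6,063 billion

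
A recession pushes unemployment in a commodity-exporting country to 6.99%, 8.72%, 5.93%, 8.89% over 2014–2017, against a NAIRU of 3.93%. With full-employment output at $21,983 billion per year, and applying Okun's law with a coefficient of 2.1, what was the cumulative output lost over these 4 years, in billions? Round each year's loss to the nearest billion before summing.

$6,837 billion

Year 2014: gap = -2.1 × (6.99 - 3.93) = -6.426%, loss ≈ 21983 × 6.426/100 ≈ 1413.
Year 2015: gap = -2.1 × (8.72 - 3.93) = -10.059%, loss ≈ 21983 × 10.059/100 ≈ 2211.
Year 2016: gap = -2.1 × (5.93 - 3.93) = -4.2%, loss ≈ 21983 × 4.2/100 ≈ 923.
Year 2017: gap = -2.1 × (8.89 - 3.93) = -10.416%, loss ≈ 21983 × 10.416/100 ≈ 2290.
Total lost output = 1413 + 2211 + 923 + 2290 = 6837 billion.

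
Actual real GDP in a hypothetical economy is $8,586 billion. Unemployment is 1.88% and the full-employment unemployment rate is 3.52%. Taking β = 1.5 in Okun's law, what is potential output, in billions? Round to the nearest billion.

$8,380 billion

Unemployment gap = 1.88 - 3.52 = -1.64 points, so output gap = -1.5 × (-1.64) = 2.46%.
Since Y = Y* × (1 + gap/100), Y* = 8586/1.0246 ≈ 8380 billion.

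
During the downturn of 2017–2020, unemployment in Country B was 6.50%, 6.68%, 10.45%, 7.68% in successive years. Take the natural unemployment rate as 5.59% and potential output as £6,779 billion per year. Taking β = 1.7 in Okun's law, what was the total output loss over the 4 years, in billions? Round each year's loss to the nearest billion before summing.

Year 2017: gap = -1.7 × (6.5 - 5.59) = -1.547%, loss ≈ 6779 × 1.547/100 ≈ 105.
Year 2018: gap = -1.7 × (6.68 - 5.59) = -1.853%, loss ≈ 6779 × 1.853/100 ≈ 126.
Year 2019: gap = -1.7 × (10.45 - 5.59) = -8.262%, loss ≈ 6779 × 8.262/100 ≈ 560.
Year 2020: gap = -1.7 × (7.68 - 5.59) = -3.553%, loss ≈ 6779 × 3.553/100 ≈ 241.
Total lost output = 105 + 126 + 560 + 241 = 1032 billion.

£1,032 billion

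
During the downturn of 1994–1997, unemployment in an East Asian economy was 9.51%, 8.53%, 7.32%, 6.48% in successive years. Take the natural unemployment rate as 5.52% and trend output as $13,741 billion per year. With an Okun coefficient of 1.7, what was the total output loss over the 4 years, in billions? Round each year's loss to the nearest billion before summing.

Year 1994: gap = -1.7 × (9.51 - 5.52) = -6.783%, loss ≈ 13741 × 6.783/100 ≈ 932.
Year 1995: gap = -1.7 × (8.53 - 5.52) = -5.117%, loss ≈ 13741 × 5.117/100 ≈ 703.
Year 1996: gap = -1.7 × (7.32 - 5.52) = -3.06%, loss ≈ 13741 × 3.06/100 ≈ 420.
Year 1997: gap = -1.7 × (6.48 - 5.52) = -1.632%, loss ≈ 13741 × 1.632/100 ≈ 224.
Total lost output = 932 + 703 + 420 + 224 = 2279 billion.

$2,279 billion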